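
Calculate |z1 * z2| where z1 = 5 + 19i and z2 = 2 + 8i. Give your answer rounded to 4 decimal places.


Step 1: |z1| = sqrt(5^2 + 19^2) = sqrt(386)
Step 2: |z2| = sqrt(2^2 + 8^2) = sqrt(68)
Step 3: |z1*z2| = |z1|*|z2| = sqrt(386) * sqrt(68) = sqrt(386 * 68) = sqrt(26248)
Step 4: = 162.0123

162.0123


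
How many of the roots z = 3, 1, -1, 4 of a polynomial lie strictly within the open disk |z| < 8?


Step 1: Check each root:
  z = 3: |3| = 3 < 8
  z = 1: |1| = 1 < 8
  z = -1: |-1| = 1 < 8
  z = 4: |4| = 4 < 8
Step 2: Count = 4

4


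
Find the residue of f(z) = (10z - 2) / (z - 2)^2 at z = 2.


Step 1: Pole of order 2 at z = 2
Step 2: Res = lim d/dz [(z - 2)^2 * f(z)] as z -> 2
Step 3: (z - 2)^2 * f(z) = 10z - 2
Step 4: d/dz[10z - 2] = 10

10


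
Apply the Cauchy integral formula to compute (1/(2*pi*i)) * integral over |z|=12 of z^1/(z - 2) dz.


Step 1: f(z) = z^1, a = 2 is inside |z| = 12
Step 2: By Cauchy integral formula: (1/(2pi*i)) * integral = f(a)
Step 3: f(2) = 2^1 = 2

2


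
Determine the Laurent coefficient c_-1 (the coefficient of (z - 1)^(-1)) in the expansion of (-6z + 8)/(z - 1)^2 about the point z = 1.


Step 1: Write the numerator in powers of (z - 1): -6z + 8 = -6(z - 1) + (-6*1 + 8) = -6(z - 1) + 2
Step 2: Divide by (z - 1)^2: f(z) = 2(z - 1)^(-2) - 6(z - 1)^(-1)
Step 3: This finite sum is the Laurent series of f about z = 1.
Step 4: Coefficient of (z - 1)^(-1) = coefficient of (z - 1) in the re-centred numerator = -6

-6


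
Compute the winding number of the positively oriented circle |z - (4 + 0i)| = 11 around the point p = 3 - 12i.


Step 1: Center c = (4, 0), radius = 11
Step 2: |p - c|^2 = (-1)^2 + (-12)^2 = 145
Step 3: r^2 = 121
Step 4: |p-c| > r so winding number = 0

0


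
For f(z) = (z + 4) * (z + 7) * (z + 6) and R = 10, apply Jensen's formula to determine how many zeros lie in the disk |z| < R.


Jensen's formula: (1/2pi)*integral log|f(Re^it)|dt = log|f(0)| + sum_{|a_k|<R} log(R/|a_k|)
Step 1: f(0) = 4 * 7 * 6 = 168
Step 2: log|f(0)| = log|-4| + log|-7| + log|-6| = 5.124
Step 3: Zeros inside |z| < 10: -4, -7, -6
Step 4: Jensen sum = log(10/4) + log(10/7) + log(10/6) = 1.7838
Step 5: n(R) = number of terms in the Jensen sum = count of zeros inside |z| < 10 = 3

3


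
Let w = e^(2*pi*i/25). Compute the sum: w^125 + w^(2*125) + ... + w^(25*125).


Step 1: The sum sum_{j=1}^{n} w^(k*j) equals n if n | k, else 0.
Step 2: Here n = 25, k = 125
Step 3: Does n divide k? 25 | 125 -> True
Step 4: Sum = 25

25


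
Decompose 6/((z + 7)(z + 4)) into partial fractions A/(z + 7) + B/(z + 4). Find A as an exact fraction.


Step 1: Multiply both sides by (z + 7) and set z = -7
Step 2: A = 6 / (-7 + 4)
Step 3: A = 6 / (-3)
Step 4: A = -2

-2


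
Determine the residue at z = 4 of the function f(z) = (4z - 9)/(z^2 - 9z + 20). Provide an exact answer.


Step 1: Q(z) = z^2 - 9z + 20 = (z - 4)(z - 5)
Step 2: Q'(z) = 2z - 9
Step 3: Q'(4) = -1, P(4) = 7
Step 4: Res = P(4)/Q'(4) = 7/(-1) = -7

-7


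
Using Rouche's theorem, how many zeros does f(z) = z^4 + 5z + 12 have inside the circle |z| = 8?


Step 1: On |z| = 8 the three terms have sizes |z^4| = 8^4 = 4096, |5z| = 5*8 = 40, |12| = 12
Step 2: The dominant term is g(z) = z^4; let h(z) = 5z + 12 so f = g + h
Step 3: On |z| = 8: |g| = 4096 and |h| <= 40 + 12 = 52
Step 4: Since 4096 > 52, |h| < |g| on |z| = 8, so by Rouche f has the same number of zeros as g inside |z| < 8
Step 5: g(z) = z^4 has 4 zeros (all at the origin) inside |z| < 8. Answer = 4

4


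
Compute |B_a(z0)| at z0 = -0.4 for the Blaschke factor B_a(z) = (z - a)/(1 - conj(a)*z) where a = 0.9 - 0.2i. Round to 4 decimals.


Step 1: Numerator z0 - a = -0.4 - (0.9 - 0.2i) = -1.3 + 0.2i
Step 2: Denominator 1 - conj(a)*z0 = 1 - (0.9 + 0.2i)*(-0.4) = 1.36 + 0.08i
Step 3: |z0 - a|^2 = (-1.3)^2 + 0.2^2 = 1.73; |1 - conj(a)*z0|^2 = 1.36^2 + 0.08^2 = 1.856
Step 4: |B_a(-0.4)| = sqrt(1.73 / 1.856) = sqrt(0.932112)
Step 5: = 0.9655

0.9655


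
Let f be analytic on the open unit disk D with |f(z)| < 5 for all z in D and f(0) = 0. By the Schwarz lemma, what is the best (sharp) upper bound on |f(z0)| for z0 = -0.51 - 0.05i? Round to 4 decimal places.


Step 1: g = f/5 maps D -> D with g(0) = 0, so by the Schwarz lemma |g(z)| <= |z|, i.e. |f(z)| <= 5|z|; this is sharp (f(z) = 5z).
Step 2: |z0|^2 = (-0.51)^2 + (-0.05)^2 = 0.2626
Step 3: |z0| = sqrt(0.2626) = 0.512445
Step 4: Best bound = 5 * |z0| = 5 * 0.512445 = 2.5622

2.5622


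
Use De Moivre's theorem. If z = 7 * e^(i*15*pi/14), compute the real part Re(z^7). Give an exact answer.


Step 1: By De Moivre's theorem, z^7 = 7^7 * e^(i*7*15*pi/14) = 823543 * (cos(15*pi/2) + i*sin(15*pi/2))
Step 2: |z|^7 = 7^7 = 823543
Step 3: Reduce the angle mod 2*pi: 15*pi/2 - 6*pi = 3*pi/2
Step 4: cos(3*pi/2) = 0
Step 5: Re(z^7) = 823543 * 0 = 0

0


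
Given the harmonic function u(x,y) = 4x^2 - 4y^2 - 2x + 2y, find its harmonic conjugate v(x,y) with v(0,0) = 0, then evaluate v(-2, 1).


Step 1: v_x = -u_y = 8y - 2
Step 2: v_y = u_x = 8x - 2
Step 3: v = 8xy - 2x - 2y + C
Step 4: v(0,0) = 0 => C = 0
Step 5: v(-2, 1) = -14

-14


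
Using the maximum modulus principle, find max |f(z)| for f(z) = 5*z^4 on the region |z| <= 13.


Step 1: On |z| = 13, |f(z)| = 5 * |z|^4 = 5 * 13^4
Step 2: By maximum modulus principle, maximum is on boundary.
Step 3: Maximum = 5 * 28561 = 142805

142805


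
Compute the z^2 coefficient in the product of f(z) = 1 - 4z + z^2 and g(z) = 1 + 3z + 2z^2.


Step 1: z^2 term in f*g comes from: (1)*(2z^2) + (-4z)*(3z) + (z^2)*(1)
Step 2: = 2 - 12 + 1
Step 3: = -9

-9


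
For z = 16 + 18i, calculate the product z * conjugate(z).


Step 1: conj(z) = 16 - 18i
Step 2: z * conj(z) = 16^2 + 18^2
Step 3: = 256 + 324 = 580

580


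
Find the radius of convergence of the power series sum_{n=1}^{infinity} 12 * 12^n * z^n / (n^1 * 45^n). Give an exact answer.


Step 1: General term a_n = 12 * 12^n / (n^1 * 45^n)
Step 2: By the root test, |a_n|^(1/n) = 12^(1/n) * 12 / (n^(1/n) * 45) -> 12/45 as n -> infinity (since 12^(1/n) -> 1 and n^(1/n) -> 1)
Step 3: R = 1/lim|a_n|^(1/n) = 45/12 = 15/4

15/4


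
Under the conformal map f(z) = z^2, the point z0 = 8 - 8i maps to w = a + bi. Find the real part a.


Step 1: z0 = 8 - 8i
Step 2: z0^2 = 8^2 - (-8)^2 - 128i
Step 3: real part = 64 - 64 = 0

0


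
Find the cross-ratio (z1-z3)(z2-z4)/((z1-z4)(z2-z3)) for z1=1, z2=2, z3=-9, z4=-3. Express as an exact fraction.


Step 1: (z1-z3)(z2-z4) = 10 * 5 = 50
Step 2: (z1-z4)(z2-z3) = 4 * 11 = 44
Step 3: Cross-ratio = 50/44 = 25/22

25/22


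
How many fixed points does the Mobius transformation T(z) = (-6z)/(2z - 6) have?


Step 1: Fixed points satisfy T(z) = z
Step 2: 2z^2 = 0
Step 3: Discriminant = 0^2 - 4*2*0 = 0
Step 4: Number of fixed points = 1

1


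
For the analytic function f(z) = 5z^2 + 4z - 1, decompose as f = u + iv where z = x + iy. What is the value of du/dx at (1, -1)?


Step 1: f(z) = 5(x+iy)^2 + 4(x+iy) - 1
Step 2: u = 5(x^2 - y^2) + 4x - 1
Step 3: u_x = 10x + 4
Step 4: At (1, -1): u_x = 10 + 4 = 14

14


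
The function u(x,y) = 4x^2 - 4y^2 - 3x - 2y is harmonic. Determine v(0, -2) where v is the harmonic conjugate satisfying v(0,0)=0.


Step 1: v_x = -u_y = 8y + 2
Step 2: v_y = u_x = 8x - 3
Step 3: v = 8xy + 2x - 3y + C
Step 4: v(0,0) = 0 => C = 0
Step 5: v(0, -2) = 6

6


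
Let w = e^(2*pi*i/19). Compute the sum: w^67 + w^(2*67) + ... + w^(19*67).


Step 1: The sum sum_{j=1}^{n} w^(k*j) equals n if n | k, else 0.
Step 2: Here n = 19, k = 67
Step 3: Does n divide k? 19 | 67 -> False
Step 4: Sum = 0

0


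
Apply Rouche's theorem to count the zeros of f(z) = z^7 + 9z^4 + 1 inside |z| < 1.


Step 1: On |z| = 1 the three terms have sizes |z^7| = 1^7 = 1, |9z^4| = 9*1^4 = 9, |1| = 1
Step 2: The dominant term is g(z) = 9z^4; let h(z) = z^7 + 1 so f = g + h
Step 3: On |z| = 1: |g| = 9 and |h| <= 1 + 1 = 2
Step 4: Since 9 > 2, |h| < |g| on |z| = 1, so by Rouche f has the same number of zeros as g inside |z| < 1
Step 5: g(z) = 9z^4 has 4 zeros (at the origin, multiplicity 4) inside |z| < 1. Answer = 4

4


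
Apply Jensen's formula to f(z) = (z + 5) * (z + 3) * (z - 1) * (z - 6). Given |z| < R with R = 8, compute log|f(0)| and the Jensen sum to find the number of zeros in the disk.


Jensen's formula: (1/2pi)*integral log|f(Re^it)|dt = log|f(0)| + sum_{|a_k|<R} log(R/|a_k|)
Step 1: f(0) = 5 * 3 * (-1) * (-6) = 90
Step 2: log|f(0)| = log|-5| + log|-3| + log|1| + log|6| = 4.4998
Step 3: Zeros inside |z| < 8: -5, -3, 1, 6
Step 4: Jensen sum = log(8/5) + log(8/3) + log(8/1) + log(8/6) = 3.818
Step 5: n(R) = number of terms in the Jensen sum = count of zeros inside |z| < 8 = 4

4


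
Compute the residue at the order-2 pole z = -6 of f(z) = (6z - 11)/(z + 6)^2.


Step 1: Pole of order 2 at z = -6
Step 2: Res = lim d/dz [(z + 6)^2 * f(z)] as z -> -6
Step 3: (z + 6)^2 * f(z) = 6z - 11
Step 4: d/dz[6z - 11] = 6

6


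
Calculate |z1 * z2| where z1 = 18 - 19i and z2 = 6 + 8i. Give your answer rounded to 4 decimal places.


Step 1: |z1| = sqrt(18^2 + (-19)^2) = sqrt(685)
Step 2: |z2| = sqrt(6^2 + 8^2) = sqrt(100)
Step 3: |z1*z2| = |z1|*|z2| = sqrt(685) * sqrt(100) = sqrt(685 * 100) = sqrt(68500)
Step 4: = 261.725

261.725


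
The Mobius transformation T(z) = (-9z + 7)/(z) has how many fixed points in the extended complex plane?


Step 1: Fixed points satisfy T(z) = z
Step 2: z^2 + 9z - 7 = 0
Step 3: Discriminant = 9^2 - 4*1*(-7) = 109
Step 4: Number of fixed points = 2

2


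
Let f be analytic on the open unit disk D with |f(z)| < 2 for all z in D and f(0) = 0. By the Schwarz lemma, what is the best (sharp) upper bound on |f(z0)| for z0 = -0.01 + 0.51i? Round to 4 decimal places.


Step 1: g = f/2 maps D -> D with g(0) = 0, so by the Schwarz lemma |g(z)| <= |z|, i.e. |f(z)| <= 2|z|; this is sharp (f(z) = 2z).
Step 2: |z0|^2 = (-0.01)^2 + 0.51^2 = 0.2602
Step 3: |z0| = sqrt(0.2602) = 0.510098
Step 4: Best bound = 2 * |z0| = 2 * 0.510098 = 1.0202

1.0202


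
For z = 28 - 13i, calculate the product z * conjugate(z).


Step 1: conj(z) = 28 + 13i
Step 2: z * conj(z) = 28^2 + (-13)^2
Step 3: = 784 + 169 = 953

953


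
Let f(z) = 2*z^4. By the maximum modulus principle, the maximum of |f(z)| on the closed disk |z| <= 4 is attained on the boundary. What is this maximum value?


Step 1: On |z| = 4, |f(z)| = 2 * |z|^4 = 2 * 4^4
Step 2: By maximum modulus principle, maximum is on boundary.
Step 3: Maximum = 2 * 256 = 512

512


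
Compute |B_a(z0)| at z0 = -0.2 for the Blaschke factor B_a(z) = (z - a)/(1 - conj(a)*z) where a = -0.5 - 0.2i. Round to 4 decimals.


Step 1: Numerator z0 - a = -0.2 - (-0.5 - 0.2i) = 0.3 + 0.2i
Step 2: Denominator 1 - conj(a)*z0 = 1 - (-0.5 + 0.2i)*(-0.2) = 0.9 + 0.04i
Step 3: |z0 - a|^2 = 0.3^2 + 0.2^2 = 0.13; |1 - conj(a)*z0|^2 = 0.9^2 + 0.04^2 = 0.8116
Step 4: |B_a(-0.2)| = sqrt(0.13 / 0.8116) = sqrt(0.160177)
Step 5: = 0.4002

0.4002


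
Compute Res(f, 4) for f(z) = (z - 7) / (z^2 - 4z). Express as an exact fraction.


Step 1: Q(z) = z^2 - 4z = (z - 4)(z)
Step 2: Q'(z) = 2z - 4
Step 3: Q'(4) = 4, P(4) = -3
Step 4: Res = P(4)/Q'(4) = -3/4 = -3/4

-3/4


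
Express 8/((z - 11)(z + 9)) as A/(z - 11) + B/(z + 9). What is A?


Step 1: Multiply both sides by (z - 11) and set z = 11
Step 2: A = 8 / (11 + 9)
Step 3: A = 8 / 20
Step 4: A = 2/5

2/5


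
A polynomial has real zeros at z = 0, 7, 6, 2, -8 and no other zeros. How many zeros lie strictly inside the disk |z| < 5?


Step 1: Check each root:
  z = 0: |0| = 0 < 5
  z = 7: |7| = 7 >= 5
  z = 6: |6| = 6 >= 5
  z = 2: |2| = 2 < 5
  z = -8: |-8| = 8 >= 5
Step 2: Count = 2

2


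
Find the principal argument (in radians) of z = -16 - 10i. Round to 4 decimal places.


Step 1: z = -16 - 10i
Step 2: arg(z) = atan2(-10, -16)
Step 3: arg(z) = -2.583

-2.583


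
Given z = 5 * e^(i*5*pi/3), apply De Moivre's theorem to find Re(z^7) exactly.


Step 1: By De Moivre's theorem, z^7 = 5^7 * e^(i*7*5*pi/3) = 78125 * (cos(35*pi/3) + i*sin(35*pi/3))
Step 2: |z|^7 = 5^7 = 78125
Step 3: Reduce the angle mod 2*pi: 35*pi/3 - 10*pi = 5*pi/3
Step 4: cos(5*pi/3) = 1/2
Step 5: Re(z^7) = 78125 * 1/2 = 78125/2

78125/2


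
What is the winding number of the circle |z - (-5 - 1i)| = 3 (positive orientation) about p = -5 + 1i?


Step 1: Center c = (-5, -1), radius = 3
Step 2: |p - c|^2 = 0^2 + 2^2 = 4
Step 3: r^2 = 9
Step 4: |p-c| < r so winding number = 1

1


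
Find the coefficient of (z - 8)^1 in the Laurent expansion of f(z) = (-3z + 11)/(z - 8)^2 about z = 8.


Step 1: Write the numerator in powers of (z - 8): -3z + 11 = -3(z - 8) + (-3*8 + 11) = -3(z - 8) - 13
Step 2: Divide by (z - 8)^2: f(z) = -13(z - 8)^(-2) - 3(z - 8)^(-1)
Step 3: This finite sum is the Laurent series of f about z = 8.
Step 4: Only the powers -2 and -1 appear, so the coefficient of (z - 8)^1 = 0

0


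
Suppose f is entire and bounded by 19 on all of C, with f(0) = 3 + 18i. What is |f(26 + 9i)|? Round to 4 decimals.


Step 1: By Liouville's theorem, a bounded entire function is constant.
Step 2: f(z) = f(0) = 3 + 18i for all z.
Step 3: |f(w)| = |3 + 18i| = sqrt(9 + 324)
Step 4: = 18.2483

18.2483


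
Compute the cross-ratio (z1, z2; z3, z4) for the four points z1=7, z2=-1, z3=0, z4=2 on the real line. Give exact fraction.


Step 1: (z1-z3)(z2-z4) = 7 * (-3) = -21
Step 2: (z1-z4)(z2-z3) = 5 * (-1) = -5
Step 3: Cross-ratio = 21/5 = 21/5

21/5


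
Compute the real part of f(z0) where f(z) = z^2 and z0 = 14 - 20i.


Step 1: z0 = 14 - 20i
Step 2: z0^2 = 14^2 - (-20)^2 - 560i
Step 3: real part = 196 - 400 = -204

-204


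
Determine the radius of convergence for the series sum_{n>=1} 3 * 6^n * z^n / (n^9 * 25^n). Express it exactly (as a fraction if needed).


Step 1: General term a_n = 3 * 6^n / (n^9 * 25^n)
Step 2: By the root test, |a_n|^(1/n) = 3^(1/n) * 6 / (n^(9/n) * 25) -> 6/25 as n -> infinity (since 3^(1/n) -> 1 and n^(9/n) -> 1)
Step 3: R = 1/lim|a_n|^(1/n) = 25/6

25/6


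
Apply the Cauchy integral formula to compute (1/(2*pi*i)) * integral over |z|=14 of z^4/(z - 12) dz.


Step 1: f(z) = z^4, a = 12 is inside |z| = 14
Step 2: By Cauchy integral formula: (1/(2pi*i)) * integral = f(a)
Step 3: f(12) = 12^4 = 20736

20736


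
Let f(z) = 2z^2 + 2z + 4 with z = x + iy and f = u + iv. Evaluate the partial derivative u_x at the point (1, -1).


Step 1: f(z) = 2(x+iy)^2 + 2(x+iy) + 4
Step 2: u = 2(x^2 - y^2) + 2x + 4
Step 3: u_x = 4x + 2
Step 4: At (1, -1): u_x = 4 + 2 = 6

6


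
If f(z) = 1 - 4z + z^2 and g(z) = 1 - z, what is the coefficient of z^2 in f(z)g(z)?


Step 1: z^2 term in f*g comes from: (1)*(0) + (-4z)*(-z) + (z^2)*(1)
Step 2: = 0 + 4 + 1
Step 3: = 5

5


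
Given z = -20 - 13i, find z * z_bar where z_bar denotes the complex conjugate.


Step 1: conj(z) = -20 + 13i
Step 2: z * conj(z) = (-20)^2 + (-13)^2
Step 3: = 400 + 169 = 569

569


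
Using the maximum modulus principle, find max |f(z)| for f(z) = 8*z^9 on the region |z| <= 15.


Step 1: On |z| = 15, |f(z)| = 8 * |z|^9 = 8 * 15^9
Step 2: By maximum modulus principle, maximum is on boundary.
Step 3: Maximum = 8 * 38443359375 = 307546875000

307546875000


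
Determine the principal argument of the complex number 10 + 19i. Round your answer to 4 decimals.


Step 1: z = 10 + 19i
Step 2: arg(z) = atan2(19, 10)
Step 3: arg(z) = 1.0863

1.0863


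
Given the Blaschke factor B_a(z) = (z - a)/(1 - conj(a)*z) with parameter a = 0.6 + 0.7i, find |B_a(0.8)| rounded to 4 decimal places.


Step 1: Numerator z0 - a = 0.8 - (0.6 + 0.7i) = 0.2 - 0.7i
Step 2: Denominator 1 - conj(a)*z0 = 1 - (0.6 - 0.7i)*0.8 = 0.52 + 0.56i
Step 3: |z0 - a|^2 = 0.2^2 + (-0.7)^2 = 0.53; |1 - conj(a)*z0|^2 = 0.52^2 + 0.56^2 = 0.584
Step 4: |B_a(0.8)| = sqrt(0.53 / 0.584) = sqrt(0.907534)
Step 5: = 0.9526

0.9526


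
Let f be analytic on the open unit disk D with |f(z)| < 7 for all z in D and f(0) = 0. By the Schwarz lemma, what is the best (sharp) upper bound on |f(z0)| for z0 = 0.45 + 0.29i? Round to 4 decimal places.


Step 1: g = f/7 maps D -> D with g(0) = 0, so by the Schwarz lemma |g(z)| <= |z|, i.e. |f(z)| <= 7|z|; this is sharp (f(z) = 7z).
Step 2: |z0|^2 = 0.45^2 + 0.29^2 = 0.2866
Step 3: |z0| = sqrt(0.2866) = 0.53535
Step 4: Best bound = 7 * |z0| = 7 * 0.53535 = 3.7475

3.7475


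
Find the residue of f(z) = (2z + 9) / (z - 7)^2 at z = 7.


Step 1: Pole of order 2 at z = 7
Step 2: Res = lim d/dz [(z - 7)^2 * f(z)] as z -> 7
Step 3: (z - 7)^2 * f(z) = 2z + 9
Step 4: d/dz[2z + 9] = 2

2


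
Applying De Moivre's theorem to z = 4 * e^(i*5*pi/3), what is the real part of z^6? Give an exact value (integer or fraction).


Step 1: By De Moivre's theorem, z^6 = 4^6 * e^(i*6*5*pi/3) = 4096 * (cos(10*pi) + i*sin(10*pi))
Step 2: |z|^6 = 4^6 = 4096
Step 3: Reduce the angle mod 2*pi: 10*pi - 10*pi = 0
Step 4: cos(0) = 1
Step 5: Re(z^6) = 4096 * 1 = 4096

4096


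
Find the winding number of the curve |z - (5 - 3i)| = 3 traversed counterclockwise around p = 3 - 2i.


Step 1: Center c = (5, -3), radius = 3
Step 2: |p - c|^2 = (-2)^2 + 1^2 = 5
Step 3: r^2 = 9
Step 4: |p-c| < r so winding number = 1

1


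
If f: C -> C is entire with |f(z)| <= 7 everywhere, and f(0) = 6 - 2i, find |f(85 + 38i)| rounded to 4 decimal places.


Step 1: By Liouville's theorem, a bounded entire function is constant.
Step 2: f(z) = f(0) = 6 - 2i for all z.
Step 3: |f(w)| = |6 - 2i| = sqrt(36 + 4)
Step 4: = 6.3246

6.3246


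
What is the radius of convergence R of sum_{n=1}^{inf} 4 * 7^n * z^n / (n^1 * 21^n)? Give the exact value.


Step 1: General term a_n = 4 * 7^n / (n^1 * 21^n)
Step 2: By the root test, |a_n|^(1/n) = 4^(1/n) * 7 / (n^(1/n) * 21) -> 7/21 as n -> infinity (since 4^(1/n) -> 1 and n^(1/n) -> 1)
Step 3: R = 1/lim|a_n|^(1/n) = 21/7 = 3

3


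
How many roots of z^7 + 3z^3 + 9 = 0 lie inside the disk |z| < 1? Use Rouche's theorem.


Step 1: On |z| = 1 the three terms have sizes |z^7| = 1^7 = 1, |3z^3| = 3*1^3 = 3, |9| = 9
Step 2: The dominant term is g(z) = 9; let h(z) = z^7 + 3z^3 so f = g + h
Step 3: On |z| = 1: |g| = 9 and |h| <= 1 + 3 = 4
Step 4: Since 9 > 4, |h| < |g| on |z| = 1, so by Rouche f has the same number of zeros as g inside |z| < 1
Step 5: g(z) = 9 is a nonzero constant with no zeros inside |z| < 1. Answer = 0

0


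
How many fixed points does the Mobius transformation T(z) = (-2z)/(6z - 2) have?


Step 1: Fixed points satisfy T(z) = z
Step 2: 6z^2 = 0
Step 3: Discriminant = 0^2 - 4*6*0 = 0
Step 4: Number of fixed points = 1

1


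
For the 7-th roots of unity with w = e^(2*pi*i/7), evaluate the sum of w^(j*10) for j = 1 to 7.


Step 1: The sum sum_{j=1}^{n} w^(k*j) equals n if n | k, else 0.
Step 2: Here n = 7, k = 10
Step 3: Does n divide k? 7 | 10 -> False
Step 4: Sum = 0

0


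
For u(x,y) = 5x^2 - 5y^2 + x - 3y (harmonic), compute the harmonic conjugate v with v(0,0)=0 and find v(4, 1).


Step 1: v_x = -u_y = 10y + 3
Step 2: v_y = u_x = 10x + 1
Step 3: v = 10xy + 3x + y + C
Step 4: v(0,0) = 0 => C = 0
Step 5: v(4, 1) = 53

53


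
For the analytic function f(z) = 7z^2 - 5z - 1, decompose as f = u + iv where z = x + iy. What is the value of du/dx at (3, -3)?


Step 1: f(z) = 7(x+iy)^2 - 5(x+iy) - 1
Step 2: u = 7(x^2 - y^2) - 5x - 1
Step 3: u_x = 14x - 5
Step 4: At (3, -3): u_x = 42 - 5 = 37

37


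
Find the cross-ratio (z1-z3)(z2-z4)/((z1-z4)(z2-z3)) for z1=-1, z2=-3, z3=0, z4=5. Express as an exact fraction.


Step 1: (z1-z3)(z2-z4) = (-1) * (-8) = 8
Step 2: (z1-z4)(z2-z3) = (-6) * (-3) = 18
Step 3: Cross-ratio = 8/18 = 4/9

4/9


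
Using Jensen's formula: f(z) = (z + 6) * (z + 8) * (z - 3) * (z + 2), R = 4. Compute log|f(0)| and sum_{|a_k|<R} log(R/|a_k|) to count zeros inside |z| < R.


Jensen's formula: (1/2pi)*integral log|f(Re^it)|dt = log|f(0)| + sum_{|a_k|<R} log(R/|a_k|)
Step 1: f(0) = 6 * 8 * (-3) * 2 = -288
Step 2: log|f(0)| = log|-6| + log|-8| + log|3| + log|-2| = 5.663
Step 3: Zeros inside |z| < 4: 3, -2
Step 4: Jensen sum = log(4/3) + log(4/2) = 0.9808
Step 5: n(R) = number of terms in the Jensen sum = count of zeros inside |z| < 4 = 2

2


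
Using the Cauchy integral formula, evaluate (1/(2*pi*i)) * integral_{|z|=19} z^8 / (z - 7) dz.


Step 1: f(z) = z^8, a = 7 is inside |z| = 19
Step 2: By Cauchy integral formula: (1/(2pi*i)) * integral = f(a)
Step 3: f(7) = 7^8 = 5764801

5764801


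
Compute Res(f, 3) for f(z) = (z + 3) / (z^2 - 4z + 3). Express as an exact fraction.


Step 1: Q(z) = z^2 - 4z + 3 = (z - 3)(z - 1)
Step 2: Q'(z) = 2z - 4
Step 3: Q'(3) = 2, P(3) = 6
Step 4: Res = P(3)/Q'(3) = 6/2 = 3

3


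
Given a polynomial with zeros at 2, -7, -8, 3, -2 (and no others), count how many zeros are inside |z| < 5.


Step 1: Check each root:
  z = 2: |2| = 2 < 5
  z = -7: |-7| = 7 >= 5
  z = -8: |-8| = 8 >= 5
  z = 3: |3| = 3 < 5
  z = -2: |-2| = 2 < 5
Step 2: Count = 3

3


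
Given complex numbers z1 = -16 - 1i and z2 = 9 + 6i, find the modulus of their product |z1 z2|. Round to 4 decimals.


Step 1: |z1| = sqrt((-16)^2 + (-1)^2) = sqrt(257)
Step 2: |z2| = sqrt(9^2 + 6^2) = sqrt(117)
Step 3: |z1*z2| = |z1|*|z2| = sqrt(257) * sqrt(117) = sqrt(257 * 117) = sqrt(30069)
Step 4: = 173.4042

173.4042


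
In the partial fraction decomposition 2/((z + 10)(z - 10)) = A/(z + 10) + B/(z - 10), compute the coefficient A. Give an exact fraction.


Step 1: Multiply both sides by (z + 10) and set z = -10
Step 2: A = 2 / (-10 - 10)
Step 3: A = 2 / (-20)
Step 4: A = -1/10

-1/10


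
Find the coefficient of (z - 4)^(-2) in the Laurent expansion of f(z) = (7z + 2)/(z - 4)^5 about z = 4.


Step 1: Write the numerator in powers of (z - 4): 7z + 2 = 7(z - 4) + (7*4 + 2) = 7(z - 4) + 30
Step 2: Divide by (z - 4)^5: f(z) = 30(z - 4)^(-5) + 7(z - 4)^(-4)
Step 3: This finite sum is the Laurent series of f about z = 4.
Step 4: Only the powers -5 and -4 appear, so the coefficient of (z - 4)^(-2) = 0

0


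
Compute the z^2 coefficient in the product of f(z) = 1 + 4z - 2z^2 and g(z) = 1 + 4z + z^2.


Step 1: z^2 term in f*g comes from: (1)*(z^2) + (4z)*(4z) + (-2z^2)*(1)
Step 2: = 1 + 16 - 2
Step 3: = 15

15


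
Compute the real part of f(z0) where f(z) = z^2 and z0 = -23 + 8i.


Step 1: z0 = -23 + 8i
Step 2: z0^2 = (-23)^2 - 8^2 - 368i
Step 3: real part = 529 - 64 = 465

465


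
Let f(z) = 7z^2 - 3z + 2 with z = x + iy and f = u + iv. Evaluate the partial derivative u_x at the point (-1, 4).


Step 1: f(z) = 7(x+iy)^2 - 3(x+iy) + 2
Step 2: u = 7(x^2 - y^2) - 3x + 2
Step 3: u_x = 14x - 3
Step 4: At (-1, 4): u_x = -14 - 3 = -17

-17


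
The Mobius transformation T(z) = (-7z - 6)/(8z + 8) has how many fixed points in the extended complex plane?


Step 1: Fixed points satisfy T(z) = z
Step 2: 8z^2 + 15z + 6 = 0
Step 3: Discriminant = 15^2 - 4*8*6 = 33
Step 4: Number of fixed points = 2

2


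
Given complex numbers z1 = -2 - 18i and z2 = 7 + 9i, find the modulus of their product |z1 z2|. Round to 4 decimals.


Step 1: |z1| = sqrt((-2)^2 + (-18)^2) = sqrt(328)
Step 2: |z2| = sqrt(7^2 + 9^2) = sqrt(130)
Step 3: |z1*z2| = |z1|*|z2| = sqrt(328) * sqrt(130) = sqrt(328 * 130) = sqrt(42640)
Step 4: = 206.4946

206.4946


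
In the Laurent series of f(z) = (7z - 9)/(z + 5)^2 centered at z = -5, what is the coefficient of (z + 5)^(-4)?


Step 1: Write the numerator in powers of (z + 5): 7z - 9 = 7(z + 5) + (7*(-5) - 9) = 7(z + 5) - 44
Step 2: Divide by (z + 5)^2: f(z) = -44(z + 5)^(-2) + 7(z + 5)^(-1)
Step 3: This finite sum is the Laurent series of f about z = -5.
Step 4: Only the powers -2 and -1 appear, so the coefficient of (z + 5)^(-4) = 0

0


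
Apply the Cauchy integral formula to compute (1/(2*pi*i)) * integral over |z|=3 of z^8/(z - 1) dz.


Step 1: f(z) = z^8, a = 1 is inside |z| = 3
Step 2: By Cauchy integral formula: (1/(2pi*i)) * integral = f(a)
Step 3: f(1) = 1^8 = 1

1


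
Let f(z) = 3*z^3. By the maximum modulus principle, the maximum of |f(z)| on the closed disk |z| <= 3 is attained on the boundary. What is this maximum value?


Step 1: On |z| = 3, |f(z)| = 3 * |z|^3 = 3 * 3^3
Step 2: By maximum modulus principle, maximum is on boundary.
Step 3: Maximum = 3 * 27 = 81

81


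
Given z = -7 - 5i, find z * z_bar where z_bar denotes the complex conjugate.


Step 1: conj(z) = -7 + 5i
Step 2: z * conj(z) = (-7)^2 + (-5)^2
Step 3: = 49 + 25 = 74

74


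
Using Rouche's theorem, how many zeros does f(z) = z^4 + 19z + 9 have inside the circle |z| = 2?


Step 1: On |z| = 2 the three terms have sizes |z^4| = 2^4 = 16, |19z| = 19*2 = 38, |9| = 9
Step 2: The dominant term is g(z) = 19z; let h(z) = z^4 + 9 so f = g + h
Step 3: On |z| = 2: |g| = 38 and |h| <= 16 + 9 = 25
Step 4: Since 38 > 25, |h| < |g| on |z| = 2, so by Rouche f has the same number of zeros as g inside |z| < 2
Step 5: g(z) = 19z has 1 zero (at the origin, multiplicity 1) inside |z| < 2. Answer = 1

1


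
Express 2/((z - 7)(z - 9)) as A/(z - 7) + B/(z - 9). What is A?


Step 1: Multiply both sides by (z - 7) and set z = 7
Step 2: A = 2 / (7 - 9)
Step 3: A = 2 / (-2)
Step 4: A = -1

-1


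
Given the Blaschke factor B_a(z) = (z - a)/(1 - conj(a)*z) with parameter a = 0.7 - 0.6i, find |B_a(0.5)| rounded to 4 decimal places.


Step 1: Numerator z0 - a = 0.5 - (0.7 - 0.6i) = -0.2 + 0.6i
Step 2: Denominator 1 - conj(a)*z0 = 1 - (0.7 + 0.6i)*0.5 = 0.65 - 0.3i
Step 3: |z0 - a|^2 = (-0.2)^2 + 0.6^2 = 0.4; |1 - conj(a)*z0|^2 = 0.65^2 + (-0.3)^2 = 0.5125
Step 4: |B_a(0.5)| = sqrt(0.4 / 0.5125) = sqrt(0.780488)
Step 5: = 0.8835

0.8835


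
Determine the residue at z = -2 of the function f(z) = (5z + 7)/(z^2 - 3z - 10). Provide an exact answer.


Step 1: Q(z) = z^2 - 3z - 10 = (z + 2)(z - 5)
Step 2: Q'(z) = 2z - 3
Step 3: Q'(-2) = -7, P(-2) = -3
Step 4: Res = P(-2)/Q'(-2) = -3/(-7) = 3/7

3/7


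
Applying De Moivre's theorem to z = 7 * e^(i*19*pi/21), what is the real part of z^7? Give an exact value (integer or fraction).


Step 1: By De Moivre's theorem, z^7 = 7^7 * e^(i*7*19*pi/21) = 823543 * (cos(19*pi/3) + i*sin(19*pi/3))
Step 2: |z|^7 = 7^7 = 823543
Step 3: Reduce the angle mod 2*pi: 19*pi/3 - 6*pi = pi/3
Step 4: cos(pi/3) = 1/2
Step 5: Re(z^7) = 823543 * 1/2 = 823543/2

823543/2


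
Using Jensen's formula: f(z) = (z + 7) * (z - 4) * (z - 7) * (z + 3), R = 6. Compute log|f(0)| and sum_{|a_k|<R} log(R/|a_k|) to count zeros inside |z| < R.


Jensen's formula: (1/2pi)*integral log|f(Re^it)|dt = log|f(0)| + sum_{|a_k|<R} log(R/|a_k|)
Step 1: f(0) = 7 * (-4) * (-7) * 3 = 588
Step 2: log|f(0)| = log|-7| + log|4| + log|7| + log|-3| = 6.3767
Step 3: Zeros inside |z| < 6: 4, -3
Step 4: Jensen sum = log(6/4) + log(6/3) = 1.0986
Step 5: n(R) = number of terms in the Jensen sum = count of zeros inside |z| < 6 = 2

2


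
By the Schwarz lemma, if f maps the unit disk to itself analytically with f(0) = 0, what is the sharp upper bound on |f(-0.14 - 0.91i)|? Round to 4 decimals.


Step 1: Schwarz lemma: if f: D -> D is analytic with f(0) = 0, then |f(z)| <= |z| for all z in D, and this is sharp (f(z) = z).
Step 2: |z0|^2 = (-0.14)^2 + (-0.91)^2 = 0.8477
Step 3: |z0| = sqrt(0.8477) = 0.920706
Step 4: Best bound = |z0| = 0.9207

0.9207


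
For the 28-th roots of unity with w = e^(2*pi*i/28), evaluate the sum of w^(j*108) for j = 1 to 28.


Step 1: The sum sum_{j=1}^{n} w^(k*j) equals n if n | k, else 0.
Step 2: Here n = 28, k = 108
Step 3: Does n divide k? 28 | 108 -> False
Step 4: Sum = 0

0


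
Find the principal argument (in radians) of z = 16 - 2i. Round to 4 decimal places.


Step 1: z = 16 - 2i
Step 2: arg(z) = atan2(-2, 16)
Step 3: arg(z) = -0.1244

-0.1244


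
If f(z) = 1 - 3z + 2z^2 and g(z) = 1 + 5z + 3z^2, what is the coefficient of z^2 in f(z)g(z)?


Step 1: z^2 term in f*g comes from: (1)*(3z^2) + (-3z)*(5z) + (2z^2)*(1)
Step 2: = 3 - 15 + 2
Step 3: = -10

-10


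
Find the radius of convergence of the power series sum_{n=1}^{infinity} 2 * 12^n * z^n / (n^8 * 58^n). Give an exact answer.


Step 1: General term a_n = 2 * 12^n / (n^8 * 58^n)
Step 2: By the root test, |a_n|^(1/n) = 2^(1/n) * 12 / (n^(8/n) * 58) -> 12/58 as n -> infinity (since 2^(1/n) -> 1 and n^(8/n) -> 1)
Step 3: R = 1/lim|a_n|^(1/n) = 58/12 = 29/6

29/6


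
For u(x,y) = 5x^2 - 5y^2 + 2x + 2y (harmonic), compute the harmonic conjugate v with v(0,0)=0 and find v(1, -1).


Step 1: v_x = -u_y = 10y - 2
Step 2: v_y = u_x = 10x + 2
Step 3: v = 10xy - 2x + 2y + C
Step 4: v(0,0) = 0 => C = 0
Step 5: v(1, -1) = -14

-14


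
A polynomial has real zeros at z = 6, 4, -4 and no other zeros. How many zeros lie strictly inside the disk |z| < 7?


Step 1: Check each root:
  z = 6: |6| = 6 < 7
  z = 4: |4| = 4 < 7
  z = -4: |-4| = 4 < 7
Step 2: Count = 3

3


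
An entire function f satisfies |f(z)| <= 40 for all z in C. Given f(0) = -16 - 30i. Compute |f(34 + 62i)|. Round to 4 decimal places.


Step 1: By Liouville's theorem, a bounded entire function is constant.
Step 2: f(z) = f(0) = -16 - 30i for all z.
Step 3: |f(w)| = |-16 - 30i| = sqrt(256 + 900)
Step 4: = 34.0

34.0


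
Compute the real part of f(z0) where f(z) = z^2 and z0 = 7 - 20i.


Step 1: z0 = 7 - 20i
Step 2: z0^2 = 7^2 - (-20)^2 - 280i
Step 3: real part = 49 - 400 = -351

-351


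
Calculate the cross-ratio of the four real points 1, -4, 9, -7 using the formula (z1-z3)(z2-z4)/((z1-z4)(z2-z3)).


Step 1: (z1-z3)(z2-z4) = (-8) * 3 = -24
Step 2: (z1-z4)(z2-z3) = 8 * (-13) = -104
Step 3: Cross-ratio = 24/104 = 3/13

3/13


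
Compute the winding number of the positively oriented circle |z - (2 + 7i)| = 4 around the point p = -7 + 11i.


Step 1: Center c = (2, 7), radius = 4
Step 2: |p - c|^2 = (-9)^2 + 4^2 = 97
Step 3: r^2 = 16
Step 4: |p-c| > r so winding number = 0

0


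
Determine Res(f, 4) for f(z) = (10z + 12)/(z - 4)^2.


Step 1: Pole of order 2 at z = 4
Step 2: Res = lim d/dz [(z - 4)^2 * f(z)] as z -> 4
Step 3: (z - 4)^2 * f(z) = 10z + 12
Step 4: d/dz[10z + 12] = 10

10


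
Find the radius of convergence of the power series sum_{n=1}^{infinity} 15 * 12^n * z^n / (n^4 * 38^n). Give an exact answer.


Step 1: General term a_n = 15 * 12^n / (n^4 * 38^n)
Step 2: By the root test, |a_n|^(1/n) = 15^(1/n) * 12 / (n^(4/n) * 38) -> 12/38 as n -> infinity (since 15^(1/n) -> 1 and n^(4/n) -> 1)
Step 3: R = 1/lim|a_n|^(1/n) = 38/12 = 19/6

19/6


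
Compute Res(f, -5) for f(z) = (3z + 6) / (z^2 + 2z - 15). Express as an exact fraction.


Step 1: Q(z) = z^2 + 2z - 15 = (z + 5)(z - 3)
Step 2: Q'(z) = 2z + 2
Step 3: Q'(-5) = -8, P(-5) = -9
Step 4: Res = P(-5)/Q'(-5) = -9/(-8) = 9/8

9/8


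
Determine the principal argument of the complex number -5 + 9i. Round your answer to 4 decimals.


Step 1: z = -5 + 9i
Step 2: arg(z) = atan2(9, -5)
Step 3: arg(z) = 2.0779

2.0779


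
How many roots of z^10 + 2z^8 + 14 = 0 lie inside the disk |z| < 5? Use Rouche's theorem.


Step 1: On |z| = 5 the three terms have sizes |z^10| = 5^10 = 9765625, |2z^8| = 2*5^8 = 781250, |14| = 14
Step 2: The dominant term is g(z) = z^10; let h(z) = 2z^8 + 14 so f = g + h
Step 3: On |z| = 5: |g| = 9765625 and |h| <= 781250 + 14 = 781264
Step 4: Since 9765625 > 781264, |h| < |g| on |z| = 5, so by Rouche f has the same number of zeros as g inside |z| < 5
Step 5: g(z) = z^10 has 10 zeros (all at the origin) inside |z| < 5. Answer = 10

10


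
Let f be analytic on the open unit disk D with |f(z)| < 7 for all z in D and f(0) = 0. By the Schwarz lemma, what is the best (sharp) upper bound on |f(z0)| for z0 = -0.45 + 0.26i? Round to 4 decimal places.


Step 1: g = f/7 maps D -> D with g(0) = 0, so by the Schwarz lemma |g(z)| <= |z|, i.e. |f(z)| <= 7|z|; this is sharp (f(z) = 7z).
Step 2: |z0|^2 = (-0.45)^2 + 0.26^2 = 0.2701
Step 3: |z0| = sqrt(0.2701) = 0.519711
Step 4: Best bound = 7 * |z0| = 7 * 0.519711 = 3.638

3.638


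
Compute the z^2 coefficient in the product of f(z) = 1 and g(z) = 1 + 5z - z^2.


Step 1: z^2 term in f*g comes from: (1)*(-z^2) + (0)*(5z) + (0)*(1)
Step 2: = -1 + 0 + 0
Step 3: = -1

-1


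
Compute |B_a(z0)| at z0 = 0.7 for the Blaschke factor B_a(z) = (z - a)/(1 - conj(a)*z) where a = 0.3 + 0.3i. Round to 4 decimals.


Step 1: Numerator z0 - a = 0.7 - (0.3 + 0.3i) = 0.4 - 0.3i
Step 2: Denominator 1 - conj(a)*z0 = 1 - (0.3 - 0.3i)*0.7 = 0.79 + 0.21i
Step 3: |z0 - a|^2 = 0.4^2 + (-0.3)^2 = 0.25; |1 - conj(a)*z0|^2 = 0.79^2 + 0.21^2 = 0.6682
Step 4: |B_a(0.7)| = sqrt(0.25 / 0.6682) = sqrt(0.374139)
Step 5: = 0.6117

0.6117


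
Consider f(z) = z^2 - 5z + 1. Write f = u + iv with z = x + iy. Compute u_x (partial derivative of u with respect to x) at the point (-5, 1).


Step 1: f(z) = (x+iy)^2 - 5(x+iy) + 1
Step 2: u = (x^2 - y^2) - 5x + 1
Step 3: u_x = 2x - 5
Step 4: At (-5, 1): u_x = -10 - 5 = -15

-15


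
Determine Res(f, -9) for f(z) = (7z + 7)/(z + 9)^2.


Step 1: Pole of order 2 at z = -9
Step 2: Res = lim d/dz [(z + 9)^2 * f(z)] as z -> -9
Step 3: (z + 9)^2 * f(z) = 7z + 7
Step 4: d/dz[7z + 7] = 7

7


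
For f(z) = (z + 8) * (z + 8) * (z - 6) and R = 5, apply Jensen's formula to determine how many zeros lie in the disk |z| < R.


Jensen's formula: (1/2pi)*integral log|f(Re^it)|dt = log|f(0)| + sum_{|a_k|<R} log(R/|a_k|)
Step 1: f(0) = 8 * 8 * (-6) = -384
Step 2: log|f(0)| = log|-8| + log|-8| + log|6| = 5.9506
Step 3: Zeros inside |z| < 5: none
Step 4: Jensen sum = (empty sum) = 0
Step 5: n(R) = number of terms in the Jensen sum = count of zeros inside |z| < 5 = 0

0


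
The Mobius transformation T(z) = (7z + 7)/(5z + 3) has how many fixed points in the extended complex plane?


Step 1: Fixed points satisfy T(z) = z
Step 2: 5z^2 - 4z - 7 = 0
Step 3: Discriminant = (-4)^2 - 4*5*(-7) = 156
Step 4: Number of fixed points = 2

2


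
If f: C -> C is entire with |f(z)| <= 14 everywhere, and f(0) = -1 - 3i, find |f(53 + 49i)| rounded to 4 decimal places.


Step 1: By Liouville's theorem, a bounded entire function is constant.
Step 2: f(z) = f(0) = -1 - 3i for all z.
Step 3: |f(w)| = |-1 - 3i| = sqrt(1 + 9)
Step 4: = 3.1623

3.1623


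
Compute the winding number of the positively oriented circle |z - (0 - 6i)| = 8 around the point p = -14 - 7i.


Step 1: Center c = (0, -6), radius = 8
Step 2: |p - c|^2 = (-14)^2 + (-1)^2 = 197
Step 3: r^2 = 64
Step 4: |p-c| > r so winding number = 0

0


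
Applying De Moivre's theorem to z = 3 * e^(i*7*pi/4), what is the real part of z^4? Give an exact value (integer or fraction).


Step 1: By De Moivre's theorem, z^4 = 3^4 * e^(i*4*7*pi/4) = 81 * (cos(7*pi) + i*sin(7*pi))
Step 2: |z|^4 = 3^4 = 81
Step 3: Reduce the angle mod 2*pi: 7*pi - 6*pi = pi
Step 4: cos(pi) = -1
Step 5: Re(z^4) = 81 * (-1) = -81

-81


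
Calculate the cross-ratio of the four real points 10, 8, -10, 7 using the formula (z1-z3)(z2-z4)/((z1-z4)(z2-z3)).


Step 1: (z1-z3)(z2-z4) = 20 * 1 = 20
Step 2: (z1-z4)(z2-z3) = 3 * 18 = 54
Step 3: Cross-ratio = 20/54 = 10/27

10/27


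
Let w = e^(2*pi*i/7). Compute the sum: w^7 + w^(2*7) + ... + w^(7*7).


Step 1: The sum sum_{j=1}^{n} w^(k*j) equals n if n | k, else 0.
Step 2: Here n = 7, k = 7
Step 3: Does n divide k? 7 | 7 -> True
Step 4: Sum = 7

7


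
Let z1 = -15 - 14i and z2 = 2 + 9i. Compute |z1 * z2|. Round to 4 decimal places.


Step 1: |z1| = sqrt((-15)^2 + (-14)^2) = sqrt(421)
Step 2: |z2| = sqrt(2^2 + 9^2) = sqrt(85)
Step 3: |z1*z2| = |z1|*|z2| = sqrt(421) * sqrt(85) = sqrt(421 * 85) = sqrt(35785)
Step 4: = 189.1692

189.1692


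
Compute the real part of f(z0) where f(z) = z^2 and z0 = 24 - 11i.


Step 1: z0 = 24 - 11i
Step 2: z0^2 = 24^2 - (-11)^2 - 528i
Step 3: real part = 576 - 121 = 455

455


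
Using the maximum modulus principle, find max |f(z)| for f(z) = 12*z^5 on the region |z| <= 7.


Step 1: On |z| = 7, |f(z)| = 12 * |z|^5 = 12 * 7^5
Step 2: By maximum modulus principle, maximum is on boundary.
Step 3: Maximum = 12 * 16807 = 201684

201684


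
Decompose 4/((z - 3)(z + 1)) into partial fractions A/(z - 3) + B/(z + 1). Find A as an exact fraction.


Step 1: Multiply both sides by (z - 3) and set z = 3
Step 2: A = 4 / (3 + 1)
Step 3: A = 4 / 4
Step 4: A = 1

1


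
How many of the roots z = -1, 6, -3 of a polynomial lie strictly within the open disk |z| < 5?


Step 1: Check each root:
  z = -1: |-1| = 1 < 5
  z = 6: |6| = 6 >= 5
  z = -3: |-3| = 3 < 5
Step 2: Count = 2

2


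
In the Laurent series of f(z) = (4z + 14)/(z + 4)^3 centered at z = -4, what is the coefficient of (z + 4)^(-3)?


Step 1: Write the numerator in powers of (z + 4): 4z + 14 = 4(z + 4) + (4*(-4) + 14) = 4(z + 4) - 2
Step 2: Divide by (z + 4)^3: f(z) = -2(z + 4)^(-3) + 4(z + 4)^(-2)
Step 3: This finite sum is the Laurent series of f about z = -4.
Step 4: Coefficient of (z + 4)^(-3) = 4*(-4) + 14 = -2

-2


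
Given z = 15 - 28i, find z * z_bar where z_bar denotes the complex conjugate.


Step 1: conj(z) = 15 + 28i
Step 2: z * conj(z) = 15^2 + (-28)^2
Step 3: = 225 + 784 = 1009

1009


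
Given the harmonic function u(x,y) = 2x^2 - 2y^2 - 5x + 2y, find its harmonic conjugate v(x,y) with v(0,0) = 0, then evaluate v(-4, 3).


Step 1: v_x = -u_y = 4y - 2
Step 2: v_y = u_x = 4x - 5
Step 3: v = 4xy - 2x - 5y + C
Step 4: v(0,0) = 0 => C = 0
Step 5: v(-4, 3) = -55

-55


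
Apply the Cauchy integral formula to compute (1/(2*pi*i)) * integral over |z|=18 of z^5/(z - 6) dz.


Step 1: f(z) = z^5, a = 6 is inside |z| = 18
Step 2: By Cauchy integral formula: (1/(2pi*i)) * integral = f(a)
Step 3: f(6) = 6^5 = 7776

7776


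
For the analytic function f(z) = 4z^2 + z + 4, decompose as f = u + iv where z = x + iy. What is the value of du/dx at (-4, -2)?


Step 1: f(z) = 4(x+iy)^2 + (x+iy) + 4
Step 2: u = 4(x^2 - y^2) + x + 4
Step 3: u_x = 8x + 1
Step 4: At (-4, -2): u_x = -32 + 1 = -31

-31


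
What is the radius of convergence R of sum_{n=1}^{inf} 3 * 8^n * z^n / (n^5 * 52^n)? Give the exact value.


Step 1: General term a_n = 3 * 8^n / (n^5 * 52^n)
Step 2: By the root test, |a_n|^(1/n) = 3^(1/n) * 8 / (n^(5/n) * 52) -> 8/52 as n -> infinity (since 3^(1/n) -> 1 and n^(5/n) -> 1)
Step 3: R = 1/lim|a_n|^(1/n) = 52/8 = 13/2

13/2


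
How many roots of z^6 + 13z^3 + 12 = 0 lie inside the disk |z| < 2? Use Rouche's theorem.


Step 1: On |z| = 2 the three terms have sizes |z^6| = 2^6 = 64, |13z^3| = 13*2^3 = 104, |12| = 12
Step 2: The dominant term is g(z) = 13z^3; let h(z) = z^6 + 12 so f = g + h
Step 3: On |z| = 2: |g| = 104 and |h| <= 64 + 12 = 76
Step 4: Since 104 > 76, |h| < |g| on |z| = 2, so by Rouche f has the same number of zeros as g inside |z| < 2
Step 5: g(z) = 13z^3 has 3 zeros (at the origin, multiplicity 3) inside |z| < 2. Answer = 3

3


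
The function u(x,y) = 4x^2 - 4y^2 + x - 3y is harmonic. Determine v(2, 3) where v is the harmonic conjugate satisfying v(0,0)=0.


Step 1: v_x = -u_y = 8y + 3
Step 2: v_y = u_x = 8x + 1
Step 3: v = 8xy + 3x + y + C
Step 4: v(0,0) = 0 => C = 0
Step 5: v(2, 3) = 57

57


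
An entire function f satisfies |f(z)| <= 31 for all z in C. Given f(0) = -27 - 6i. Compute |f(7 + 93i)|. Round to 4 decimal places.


Step 1: By Liouville's theorem, a bounded entire function is constant.
Step 2: f(z) = f(0) = -27 - 6i for all z.
Step 3: |f(w)| = |-27 - 6i| = sqrt(729 + 36)
Step 4: = 27.6586

27.6586


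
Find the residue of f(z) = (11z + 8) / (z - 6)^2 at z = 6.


Step 1: Pole of order 2 at z = 6
Step 2: Res = lim d/dz [(z - 6)^2 * f(z)] as z -> 6
Step 3: (z - 6)^2 * f(z) = 11z + 8
Step 4: d/dz[11z + 8] = 11

11


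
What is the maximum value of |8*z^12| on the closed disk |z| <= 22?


Step 1: On |z| = 22, |f(z)| = 8 * |z|^12 = 8 * 22^12
Step 2: By maximum modulus principle, maximum is on boundary.
Step 3: Maximum = 8 * 12855002631049216 = 102840021048393728

102840021048393728


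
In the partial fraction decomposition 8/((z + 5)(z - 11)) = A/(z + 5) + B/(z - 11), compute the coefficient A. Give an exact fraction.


Step 1: Multiply both sides by (z + 5) and set z = -5
Step 2: A = 8 / (-5 - 11)
Step 3: A = 8 / (-16)
Step 4: A = -1/2

-1/2
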